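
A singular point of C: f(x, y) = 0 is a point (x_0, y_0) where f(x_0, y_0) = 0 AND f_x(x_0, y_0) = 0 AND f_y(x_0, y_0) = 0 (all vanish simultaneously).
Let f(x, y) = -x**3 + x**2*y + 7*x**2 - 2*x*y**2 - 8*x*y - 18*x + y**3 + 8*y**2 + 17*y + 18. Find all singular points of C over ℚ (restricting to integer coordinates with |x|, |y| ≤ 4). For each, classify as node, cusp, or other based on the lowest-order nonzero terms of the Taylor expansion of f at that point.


Singular points: {(2, -1)}; classification: cusp.

Compute partial derivatives:
  f_x = -3*x**2 + 2*x*y + 14*x - 2*y**2 - 8*y - 18.
  f_y = x**2 - 4*x*y - 8*x + 3*y**2 + 16*y + 17.
Scan x_0 ∈ {−4, ..., 4}. For each x_0, f_y(x_0, y) is a polynomial in y; find its integer roots y ∈ {−4, ..., 4}, then test f_x and f at those candidates.
  x = -4: f_y(-4, y) = 3*y**2 + 32*y + 65; no integer root y with |y| ≤ 4.
  x = -3: f_y(-3, y) = 3*y**2 + 28*y + 50; no integer root y with |y| ≤ 4.
  x = -2: f_y(-2, y) = 3*y**2 + 24*y + 37; no integer root y with |y| ≤ 4.
  x = -1: f_y(-1, y) = 3*y**2 + 20*y + 26; no integer root y with |y| ≤ 4.
  x = 0: f_y(0, y) = 3*y**2 + 16*y + 17; no integer root y with |y| ≤ 4.
  x = 1: f_y(1, y) = 3*y**2 + 12*y + 10; no integer root y with |y| ≤ 4.
  x = 2: f_y(2, y) = 3*y**2 + 8*y + 5; vanishes at y ∈ {-1}. (2, -1): f_x = 0, f = 0 — SINGULAR.
  x = 3: f_y(3, y) = 3*y**2 + 4*y + 2; no integer root y with |y| ≤ 4.
  x = 4: f_y(4, y) = 3*y**2 + 1; no integer root y with |y| ≤ 4.
Only singular point on the grid: (2, -1).
Classify: substitute x = 2 + u, y = -1 + v and expand: f = -u**3 + u**2*v - 2*u*v**2 + v**3 + v**2.
No constant or linear terms (consistent with a singular point). Quadratic part: v**2. Cubic part: -u**3 + u**2*v - 2*u*v**2 + v**3.
The quadratic part v**2 is a perfect square, so there is a single (double) tangent line v = 0, i.e. y = -1. Restricting the cubic part to that line (v = 0) leaves -u**3 ≠ 0, so f is not divisible by v and the branch is v² ≈ u**3 to lowest order — this is a cusp.
Classification: cusp.


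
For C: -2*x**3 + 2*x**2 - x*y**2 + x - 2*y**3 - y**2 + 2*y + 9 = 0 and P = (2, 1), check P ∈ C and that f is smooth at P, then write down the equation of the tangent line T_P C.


Tangent line at P: -16*x - 10*y + 42 = 0.

Step 1: f(2, 1) = 0, so P lies on C.
Step 2: partial derivatives
  f_x(x, y) = -6*x**2 + 4*x - y**2 + 1, f_y(x, y) = -2*x*y - 6*y**2 - 2*y + 2.
  f_x(P) = -16, f_y(P) = -10 (gradient nonzero, so P is smooth).
Step 3: tangent line at P: -16·(x − 2) + -10·(y − 1) = 0.
Expanding: -16*x - 10*y + 42 = 0.


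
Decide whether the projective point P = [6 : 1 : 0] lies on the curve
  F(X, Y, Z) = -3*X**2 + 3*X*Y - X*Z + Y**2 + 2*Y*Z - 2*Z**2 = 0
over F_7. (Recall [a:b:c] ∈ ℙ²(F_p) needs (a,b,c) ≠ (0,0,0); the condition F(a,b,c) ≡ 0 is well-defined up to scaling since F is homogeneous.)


F(6,1,0) ≡ 2 (mod 7); P is NOT on the curve.

Evaluate F(6, 1, 0) term-by-term (mod 7).
  -3*X**2 ↦ -3·36·1·1 = -108
  3*X*Y ↦ 3·6·1·1 = 18
  -X*Z ↦ -1·6·1·0 = 0
  Y**2 ↦ 1·1·1·1 = 1
  2*Y*Z ↦ 2·1·1·0 = 0
  -2*Z**2 ↦ -2·1·1·0 = 0
Sum: F(6, 1, 0) = (-108) + (18) + (0) + (1) + (0) + (0) = -89.
Reducing mod 7: -89 ≡ 2 (mod 7).
Since F(a, b, c) ≡ 2 ≠ 0 (mod 7), P does NOT lie on the curve.


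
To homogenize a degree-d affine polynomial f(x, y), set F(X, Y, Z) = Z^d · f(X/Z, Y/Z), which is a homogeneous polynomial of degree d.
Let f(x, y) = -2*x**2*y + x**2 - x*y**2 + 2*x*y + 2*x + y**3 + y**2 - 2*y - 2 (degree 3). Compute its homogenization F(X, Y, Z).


F(X, Y, Z) = -2*X**2*Y + X**2*Z - X*Y**2 + 2*X*Y*Z + 2*X*Z**2 + Y**3 + Y**2*Z - 2*Y*Z**2 - 2*Z**3

deg(f) = 3.
Substitute x = X/Z, y = Y/Z into f, then multiply by Z^3.
  monomial -2·x^2·y^1 ↦ -2·X^2·Y^1·Z^0.
  monomial 1·x^2·y^0 ↦ 1·X^2·Y^0·Z^1.
  monomial -1·x^1·y^2 ↦ -1·X^1·Y^2·Z^0.
  monomial 2·x^1·y^1 ↦ 2·X^1·Y^1·Z^1.
  monomial 2·x^1·y^0 ↦ 2·X^1·Y^0·Z^2.
  monomial 1·x^0·y^3 ↦ 1·X^0·Y^3·Z^0.
  monomial 1·x^0·y^2 ↦ 1·X^0·Y^2·Z^1.
  monomial -2·x^0·y^1 ↦ -2·X^0·Y^1·Z^2.
  monomial -2·x^0·y^0 ↦ -2·X^0·Y^0·Z^3.
Collecting: F(X, Y, Z) = -2*X**2*Y + X**2*Z - X*Y**2 + 2*X*Y*Z + 2*X*Z**2 + Y**3 + Y**2*Z - 2*Y*Z**2 - 2*Z**3.


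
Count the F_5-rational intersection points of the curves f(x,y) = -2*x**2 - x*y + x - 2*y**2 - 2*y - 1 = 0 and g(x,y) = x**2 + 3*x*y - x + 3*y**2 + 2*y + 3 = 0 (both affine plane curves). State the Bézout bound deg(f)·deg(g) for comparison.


Common zeros: {(2, 4)}; count = 1; Bézout bound = 4.

deg(f) = 2, deg(g) = 2, so Bézout bound = 4.
Scan x ∈ F_5. For each x, list the y ∈ F_5 with f(x, y) ≡ 0 and those with g(x, y) ≡ 0 (mod 5); the common zeros in that column are the intersection.
  x = 0: f ≡ 0 at y ∈ {1, 3}; g ≡ 0 at y ∈ ∅; common: ∅.
  x = 1: f ≡ 0 at y ∈ ∅; g ≡ 0 at y ∈ {2, 3}; common: ∅.
  x = 2: f ≡ 0 at y ∈ {4}; g ≡ 0 at y ∈ {0, 4}; common: {4}.
  x = 3: f ≡ 0 at y ∈ ∅; g ≡ 0 at y ∈ ∅; common: ∅.
  x = 4: f ≡ 0 at y ∈ {3, 4}; g ≡ 0 at y ∈ {0, 2}; common: ∅.
Collecting: common zeros = {(2, 4)}, so the count is 1.
Comparison with the Bézout bound: 1 ≤ 4 = deg(f)·deg(g), as expected for curves with no common component (the affine F_5-count falls short of the bound because intersections may lie at infinity, over extension fields, or carry multiplicity).


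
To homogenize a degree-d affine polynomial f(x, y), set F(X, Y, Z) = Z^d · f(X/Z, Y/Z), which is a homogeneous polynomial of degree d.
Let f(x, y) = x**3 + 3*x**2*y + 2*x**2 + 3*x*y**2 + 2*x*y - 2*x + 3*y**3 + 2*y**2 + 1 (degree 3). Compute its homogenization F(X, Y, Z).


F(X, Y, Z) = X**3 + 3*X**2*Y + 2*X**2*Z + 3*X*Y**2 + 2*X*Y*Z - 2*X*Z**2 + 3*Y**3 + 2*Y**2*Z + Z**3

deg(f) = 3.
Substitute x = X/Z, y = Y/Z into f, then multiply by Z^3.
  monomial 1·x^3·y^0 ↦ 1·X^3·Y^0·Z^0.
  monomial 3·x^2·y^1 ↦ 3·X^2·Y^1·Z^0.
  monomial 2·x^2·y^0 ↦ 2·X^2·Y^0·Z^1.
  monomial 3·x^1·y^2 ↦ 3·X^1·Y^2·Z^0.
  monomial 2·x^1·y^1 ↦ 2·X^1·Y^1·Z^1.
  monomial -2·x^1·y^0 ↦ -2·X^1·Y^0·Z^2.
  monomial 3·x^0·y^3 ↦ 3·X^0·Y^3·Z^0.
  monomial 2·x^0·y^2 ↦ 2·X^0·Y^2·Z^1.
  monomial 1·x^0·y^0 ↦ 1·X^0·Y^0·Z^3.
Collecting: F(X, Y, Z) = X**3 + 3*X**2*Y + 2*X**2*Z + 3*X*Y**2 + 2*X*Y*Z - 2*X*Z**2 + 3*Y**3 + 2*Y**2*Z + Z**3.


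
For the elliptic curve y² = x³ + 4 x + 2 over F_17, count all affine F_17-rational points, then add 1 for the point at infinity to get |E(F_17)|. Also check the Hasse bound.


Affine points = {(0, 6), (0, 11), (2, 1), (2, 16), (6, 2), (6, 15), (7, 4), (7, 13), (8, 6), (8, 11), (9, 6), (9, 11), (11, 0)}; affine count = 13; |E(F_17)| = 14.

Discriminant check: Δ ∝ 4a³ + 27b² = 4·4³ + 27·2² = 4·64 + 27·4 ≡ 7 (mod 17). Nonzero ⇒ E is nonsingular.
For each x ∈ F_17, compute rhs = x³ + 4·x + 2 mod 17, then count y ∈ F_17 with y² ≡ rhs.
  x = 0: rhs = 2, matching y values: 6, 11 (2 points).
  x = 1: rhs = 7, matching y values: none (0 points).
  x = 2: rhs = 1, matching y values: 1, 16 (2 points).
  x = 3: rhs = 7, matching y values: none (0 points).
  x = 4: rhs = 14, matching y values: none (0 points).
  x = 5: rhs = 11, matching y values: none (0 points).
  x = 6: rhs = 4, matching y values: 2, 15 (2 points).
  x = 7: rhs = 16, matching y values: 4, 13 (2 points).
  x = 8: rhs = 2, matching y values: 6, 11 (2 points).
  x = 9: rhs = 2, matching y values: 6, 11 (2 points).
  x = 10: rhs = 5, matching y values: none (0 points).
  x = 11: rhs = 0, matching y values: 0 (1 points).
  x = 12: rhs = 10, matching y values: none (0 points).
  x = 13: rhs = 7, matching y values: none (0 points).
  x = 14: rhs = 14, matching y values: none (0 points).
  x = 15: rhs = 3, matching y values: none (0 points).
  x = 16: rhs = 14, matching y values: none (0 points).
Total affine count: 13.
Full point count |E(F_17)| = 13 + 1 = 14.
Hasse bound: |14 − (17+1)| = |-4| = 4 ≤ 2√17 ≈ 8.2462 ✓.


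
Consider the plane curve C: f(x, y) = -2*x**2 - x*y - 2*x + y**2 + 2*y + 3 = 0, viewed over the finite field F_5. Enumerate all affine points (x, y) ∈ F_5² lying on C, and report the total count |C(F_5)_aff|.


Affine F_5-points: {(1, 2), (2, 2), (2, 3), (3, 3)}; count = 4.

For each of the 25 pairs (x, y) ∈ F_5², evaluate f(x, y) mod 5. Record the zeros.
  x = 0: [0↦3, 1↦1, 2↦1, 3↦3, 4↦2]  zeros at y ∈ ∅
  x = 1: [0↦4, 1↦1, 2↦0, 3↦1, 4↦4]  zeros at y ∈ {2}
  x = 2: [0↦1, 1↦2, 2↦0, 3↦0, 4↦2]  zeros at y ∈ {2, 3}
  x = 3: [0↦4, 1↦4, 2↦1, 3↦0, 4↦1]  zeros at y ∈ {3}
  x = 4: [0↦3, 1↦2, 2↦3, 3↦1, 4↦1]  zeros at y ∈ ∅
Collecting zeros: affine points = {(1, 2), (2, 2), (2, 3), (3, 3)}.
Total count |C(F_5)_aff| = 4.


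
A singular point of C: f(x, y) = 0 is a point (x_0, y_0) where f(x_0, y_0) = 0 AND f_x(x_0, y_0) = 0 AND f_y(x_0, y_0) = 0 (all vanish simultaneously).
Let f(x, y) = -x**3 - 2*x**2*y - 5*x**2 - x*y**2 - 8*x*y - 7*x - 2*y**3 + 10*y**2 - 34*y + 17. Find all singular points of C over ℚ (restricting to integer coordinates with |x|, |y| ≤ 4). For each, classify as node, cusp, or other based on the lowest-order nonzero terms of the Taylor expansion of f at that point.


Singular points: {(-3, 2)}; classification: cusp.

Compute partial derivatives:
  f_x = -3*x**2 - 4*x*y - 10*x - y**2 - 8*y - 7.
  f_y = -2*x**2 - 2*x*y - 8*x - 6*y**2 + 20*y - 34.
Scan x_0 ∈ {−4, ..., 4}. For each x_0, f_y(x_0, y) is a polynomial in y; find its integer roots y ∈ {−4, ..., 4}, then test f_x and f at those candidates.
  x = -4: f_y(-4, y) = -6*y**2 + 28*y - 34; no integer root y with |y| ≤ 4.
  x = -3: f_y(-3, y) = -6*y**2 + 26*y - 28; vanishes at y ∈ {2}. (-3, 2): f_x = 0, f = 0 — SINGULAR.
  x = -2: f_y(-2, y) = -6*y**2 + 24*y - 26; no integer root y with |y| ≤ 4.
  x = -1: f_y(-1, y) = -6*y**2 + 22*y - 28; no integer root y with |y| ≤ 4.
  x = 0: f_y(0, y) = -6*y**2 + 20*y - 34; no integer root y with |y| ≤ 4.
  x = 1: f_y(1, y) = -6*y**2 + 18*y - 44; no integer root y with |y| ≤ 4.
  x = 2: f_y(2, y) = -6*y**2 + 16*y - 58; no integer root y with |y| ≤ 4.
  x = 3: f_y(3, y) = -6*y**2 + 14*y - 76; no integer root y with |y| ≤ 4.
  x = 4: f_y(4, y) = -6*y**2 + 12*y - 98; no integer root y with |y| ≤ 4.
Only singular point on the grid: (-3, 2).
Classify: substitute x = -3 + u, y = 2 + v and expand: f = -u**3 - 2*u**2*v - u*v**2 - 2*v**3 + v**2.
No constant or linear terms (consistent with a singular point). Quadratic part: v**2. Cubic part: -u**3 - 2*u**2*v - u*v**2 - 2*v**3.
The quadratic part v**2 is a perfect square, so there is a single (double) tangent line v = 0, i.e. y = 2. Restricting the cubic part to that line (v = 0) leaves -u**3 ≠ 0, so f is not divisible by v and the branch is v² ≈ u**3 to lowest order — this is a cusp.
Classification: cusp.


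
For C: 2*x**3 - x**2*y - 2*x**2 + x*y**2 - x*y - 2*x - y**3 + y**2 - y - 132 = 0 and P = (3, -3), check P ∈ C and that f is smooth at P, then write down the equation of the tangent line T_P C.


Tangent line at P: 70*x - 64*y - 402 = 0.

Step 1: f(3, -3) = 0, so P lies on C.
Step 2: partial derivatives
  f_x(x, y) = 6*x**2 - 2*x*y - 4*x + y**2 - y - 2, f_y(x, y) = -x**2 + 2*x*y - x - 3*y**2 + 2*y - 1.
  f_x(P) = 70, f_y(P) = -64 (gradient nonzero, so P is smooth).
Step 3: tangent line at P: 70·(x − 3) + -64·(y − -3) = 0.
Expanding: 70*x - 64*y - 402 = 0.


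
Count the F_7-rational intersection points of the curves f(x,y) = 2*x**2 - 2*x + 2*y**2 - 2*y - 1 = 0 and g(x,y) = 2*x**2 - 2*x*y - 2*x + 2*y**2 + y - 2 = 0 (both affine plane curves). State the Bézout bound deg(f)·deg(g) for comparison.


Common zeros: {(2, 6)}; count = 1; Bézout bound = 4.

deg(f) = 2, deg(g) = 2, so Bézout bound = 4.
Scan x ∈ F_7. For each x, list the y ∈ F_7 with f(x, y) ≡ 0 and those with g(x, y) ≡ 0 (mod 7); the common zeros in that column are the intersection.
  x = 0: f ≡ 0 at y ∈ ∅; g ≡ 0 at y ∈ ∅; common: ∅.
  x = 1: f ≡ 0 at y ∈ ∅; g ≡ 0 at y ∈ ∅; common: ∅.
  x = 2: f ≡ 0 at y ∈ {2, 6}; g ≡ 0 at y ∈ {6}; common: {6}.
  x = 3: f ≡ 0 at y ∈ {4}; g ≡ 0 at y ∈ {1, 5}; common: ∅.
  x = 4: f ≡ 0 at y ∈ {3, 5}; g ≡ 0 at y ∈ ∅; common: ∅.
  x = 5: f ≡ 0 at y ∈ {4}; g ≡ 0 at y ∈ {2, 6}; common: ∅.
  x = 6: f ≡ 0 at y ∈ {2, 6}; g ≡ 0 at y ∈ {1}; common: ∅.
Collecting: common zeros = {(2, 6)}, so the count is 1.
Comparison with the Bézout bound: 1 ≤ 4 = deg(f)·deg(g), as expected for curves with no common component (the affine F_7-count falls short of the bound because intersections may lie at infinity, over extension fields, or carry multiplicity).


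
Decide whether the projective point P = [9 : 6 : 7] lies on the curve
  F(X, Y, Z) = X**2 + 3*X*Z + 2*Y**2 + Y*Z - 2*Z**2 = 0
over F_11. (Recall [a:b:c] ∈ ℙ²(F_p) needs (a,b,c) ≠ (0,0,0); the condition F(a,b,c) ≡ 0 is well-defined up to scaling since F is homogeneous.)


F(9,6,7) ≡ 0 (mod 11); P is on the curve.

Evaluate F(9, 6, 7) term-by-term (mod 11).
  X**2 ↦ 1·81·1·1 = 81
  3*X*Z ↦ 3·9·1·7 = 189
  2*Y**2 ↦ 2·1·36·1 = 72
  Y*Z ↦ 1·1·6·7 = 42
  -2*Z**2 ↦ -2·1·1·49 = -98
Sum: F(9, 6, 7) = (81) + (189) + (72) + (42) + (-98) = 286.
Reducing mod 11: 286 ≡ 0 (mod 11).
Since F(a, b, c) ≡ 0 (mod 11), P lies on the curve.


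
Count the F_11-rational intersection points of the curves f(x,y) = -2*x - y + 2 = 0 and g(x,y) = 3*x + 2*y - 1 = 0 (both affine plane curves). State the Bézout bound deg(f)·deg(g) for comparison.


Common zeros: {(3, 7)}; count = 1; Bézout bound = 1.

deg(f) = 1, deg(g) = 1, so Bézout bound = 1.
Scan x ∈ F_11. For each x, list the y ∈ F_11 with f(x, y) ≡ 0 and those with g(x, y) ≡ 0 (mod 11); the common zeros in that column are the intersection.
  x = 0: f ≡ 0 at y ∈ {2}; g ≡ 0 at y ∈ {6}; common: ∅.
  x = 1: f ≡ 0 at y ∈ {0}; g ≡ 0 at y ∈ {10}; common: ∅.
  x = 2: f ≡ 0 at y ∈ {9}; g ≡ 0 at y ∈ {3}; common: ∅.
  x = 3: f ≡ 0 at y ∈ {7}; g ≡ 0 at y ∈ {7}; common: {7}.
  x = 4: f ≡ 0 at y ∈ {5}; g ≡ 0 at y ∈ {0}; common: ∅.
  x = 5: f ≡ 0 at y ∈ {3}; g ≡ 0 at y ∈ {4}; common: ∅.
  x = 6: f ≡ 0 at y ∈ {1}; g ≡ 0 at y ∈ {8}; common: ∅.
  x = 7: f ≡ 0 at y ∈ {10}; g ≡ 0 at y ∈ {1}; common: ∅.
  x = 8: f ≡ 0 at y ∈ {8}; g ≡ 0 at y ∈ {5}; common: ∅.
  x = 9: f ≡ 0 at y ∈ {6}; g ≡ 0 at y ∈ {9}; common: ∅.
  x = 10: f ≡ 0 at y ∈ {4}; g ≡ 0 at y ∈ {2}; common: ∅.
Collecting: common zeros = {(3, 7)}, so the count is 1.
Comparison with the Bézout bound: 1 ≤ 1 = deg(f)·deg(g), as expected for curves with no common component (the bound is attained).


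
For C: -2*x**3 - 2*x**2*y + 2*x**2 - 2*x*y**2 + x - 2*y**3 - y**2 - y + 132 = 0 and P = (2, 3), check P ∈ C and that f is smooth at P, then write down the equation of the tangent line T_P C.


Tangent line at P: -57*x - 93*y + 393 = 0.

Step 1: f(2, 3) = 0, so P lies on C.
Step 2: partial derivatives
  f_x(x, y) = -6*x**2 - 4*x*y + 4*x - 2*y**2 + 1, f_y(x, y) = -2*x**2 - 4*x*y - 6*y**2 - 2*y - 1.
  f_x(P) = -57, f_y(P) = -93 (gradient nonzero, so P is smooth).
Step 3: tangent line at P: -57·(x − 2) + -93·(y − 3) = 0.
Expanding: -57*x - 93*y + 393 = 0.


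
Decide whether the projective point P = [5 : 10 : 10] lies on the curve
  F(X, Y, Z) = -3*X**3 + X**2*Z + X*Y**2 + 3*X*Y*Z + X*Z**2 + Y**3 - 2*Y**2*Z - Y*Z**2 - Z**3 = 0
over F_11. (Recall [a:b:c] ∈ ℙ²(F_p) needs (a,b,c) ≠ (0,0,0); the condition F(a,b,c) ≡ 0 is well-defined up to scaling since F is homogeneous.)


F(5,10,10) ≡ 2 (mod 11); P is NOT on the curve.

Evaluate F(5, 10, 10) term-by-term (mod 11).
  -3*X**3 ↦ -3·125·1·1 = -375
  X**2*Z ↦ 1·25·1·10 = 250
  X*Y**2 ↦ 1·5·100·1 = 500
  3*X*Y*Z ↦ 3·5·10·10 = 1500
  X*Z**2 ↦ 1·5·1·100 = 500
  Y**3 ↦ 1·1·1000·1 = 1000
  -2*Y**2*Z ↦ -2·1·100·10 = -2000
  -Y*Z**2 ↦ -1·1·10·100 = -1000
  -Z**3 ↦ -1·1·1·1000 = -1000
Sum: F(5, 10, 10) = (-375) + (250) + (500) + (1500) + (500) + (1000) + (-2000) + (-1000) + (-1000) = -625.
Reducing mod 11: -625 ≡ 2 (mod 11).
Since F(a, b, c) ≡ 2 ≠ 0 (mod 11), P does NOT lie on the curve.


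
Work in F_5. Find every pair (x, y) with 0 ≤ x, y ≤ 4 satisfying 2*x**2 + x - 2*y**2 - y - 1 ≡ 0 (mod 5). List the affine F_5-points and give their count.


Affine F_5-points: {(3, 0), (3, 2), (4, 0), (4, 2)}; count = 4.

For each of the 25 pairs (x, y) ∈ F_5², evaluate f(x, y) mod 5. Record the zeros.
  x = 0: [0↦4, 1↦1, 2↦4, 3↦3, 4↦3]  zeros at y ∈ ∅
  x = 1: [0↦2, 1↦4, 2↦2, 3↦1, 4↦1]  zeros at y ∈ ∅
  x = 2: [0↦4, 1↦1, 2↦4, 3↦3, 4↦3]  zeros at y ∈ ∅
  x = 3: [0↦0, 1↦2, 2↦0, 3↦4, 4↦4]  zeros at y ∈ {0, 2}
  x = 4: [0↦0, 1↦2, 2↦0, 3↦4, 4↦4]  zeros at y ∈ {0, 2}
Collecting zeros: affine points = {(3, 0), (3, 2), (4, 0), (4, 2)}.
Total count |C(F_5)_aff| = 4.


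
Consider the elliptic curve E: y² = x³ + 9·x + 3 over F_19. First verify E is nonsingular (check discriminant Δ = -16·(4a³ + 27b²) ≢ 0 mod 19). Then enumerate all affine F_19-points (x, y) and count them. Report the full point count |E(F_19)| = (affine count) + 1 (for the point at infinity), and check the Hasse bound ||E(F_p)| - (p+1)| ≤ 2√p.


Affine points = {(3, 0), (6, 8), (6, 11), (8, 6), (8, 13), (14, 2), (14, 17), (15, 6), (15, 13), (16, 5), (16, 14)}; affine count = 11; |E(F_19)| = 12.

Discriminant check: Δ ∝ 4a³ + 27b² = 4·9³ + 27·3² = 4·729 + 27·9 ≡ 5 (mod 19). Nonzero ⇒ E is nonsingular.
For each x ∈ F_19, compute rhs = x³ + 9·x + 3 mod 19, then count y ∈ F_19 with y² ≡ rhs.
  x = 0: rhs = 3, matching y values: none (0 points).
  x = 1: rhs = 13, matching y values: none (0 points).
  x = 2: rhs = 10, matching y values: none (0 points).
  x = 3: rhs = 0, matching y values: 0 (1 points).
  x = 4: rhs = 8, matching y values: none (0 points).
  x = 5: rhs = 2, matching y values: none (0 points).
  x = 6: rhs = 7, matching y values: 8, 11 (2 points).
  x = 7: rhs = 10, matching y values: none (0 points).
  x = 8: rhs = 17, matching y values: 6, 13 (2 points).
  x = 9: rhs = 15, matching y values: none (0 points).
  x = 10: rhs = 10, matching y values: none (0 points).
  x = 11: rhs = 8, matching y values: none (0 points).
  x = 12: rhs = 15, matching y values: none (0 points).
  x = 13: rhs = 18, matching y values: none (0 points).
  x = 14: rhs = 4, matching y values: 2, 17 (2 points).
  x = 15: rhs = 17, matching y values: 6, 13 (2 points).
  x = 16: rhs = 6, matching y values: 5, 14 (2 points).
  x = 17: rhs = 15, matching y values: none (0 points).
  x = 18: rhs = 12, matching y values: none (0 points).
Total affine count: 11.
Full point count |E(F_19)| = 11 + 1 = 12.
Hasse bound: |12 − (19+1)| = |-8| = 8 ≤ 2√19 ≈ 8.7178 ✓.


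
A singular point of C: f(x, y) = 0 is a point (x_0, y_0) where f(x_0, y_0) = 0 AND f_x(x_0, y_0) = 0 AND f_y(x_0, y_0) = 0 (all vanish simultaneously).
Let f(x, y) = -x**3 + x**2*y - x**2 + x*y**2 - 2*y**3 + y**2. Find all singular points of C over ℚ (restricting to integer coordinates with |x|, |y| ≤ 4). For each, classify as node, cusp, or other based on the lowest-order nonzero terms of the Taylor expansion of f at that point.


Singular points: {(0, 0)}; classification: node.

Compute partial derivatives:
  f_x = -3*x**2 + 2*x*y - 2*x + y**2.
  f_y = x**2 + 2*x*y - 6*y**2 + 2*y.
Scan x_0 ∈ {−4, ..., 4}. For each x_0, f_y(x_0, y) is a polynomial in y; find its integer roots y ∈ {−4, ..., 4}, then test f_x and f at those candidates.
  x = -4: f_y(-4, y) = -6*y**2 - 6*y + 16; no integer root y with |y| ≤ 4.
  x = -3: f_y(-3, y) = -6*y**2 - 4*y + 9; no integer root y with |y| ≤ 4.
  x = -2: f_y(-2, y) = -6*y**2 - 2*y + 4; vanishes at y ∈ {-1}. (-2, -1): f_x = -3 ≠ 0.
  x = -1: f_y(-1, y) = 1 - 6*y**2; no integer root y with |y| ≤ 4.
  x = 0: f_y(0, y) = -6*y**2 + 2*y; vanishes at y ∈ {0}. (0, 0): f_x = 0, f = 0 — SINGULAR.
  x = 1: f_y(1, y) = -6*y**2 + 4*y + 1; no integer root y with |y| ≤ 4.
  x = 2: f_y(2, y) = -6*y**2 + 6*y + 4; no integer root y with |y| ≤ 4.
  x = 3: f_y(3, y) = -6*y**2 + 8*y + 9; no integer root y with |y| ≤ 4.
  x = 4: f_y(4, y) = -6*y**2 + 10*y + 16; vanishes at y ∈ {-1}. (4, -1): f_x = -63 ≠ 0.
Only singular point on the grid: (0, 0).
Classify: substitute x = 0 + u, y = 0 + v and expand: f = -u**3 + u**2*v - u**2 + u*v**2 - 2*v**3 + v**2.
No constant or linear terms (consistent with a singular point). Quadratic part: -u**2 + v**2. Cubic part: -u**3 + u**2*v + u*v**2 - 2*v**3.
The quadratic part v**2 - u**2 = (v − u)(v + u) splits into two distinct linear factors, so there are two distinct tangent lines y − 0 = ±(x − 0) — this is a node (ordinary double point).
Classification: node.


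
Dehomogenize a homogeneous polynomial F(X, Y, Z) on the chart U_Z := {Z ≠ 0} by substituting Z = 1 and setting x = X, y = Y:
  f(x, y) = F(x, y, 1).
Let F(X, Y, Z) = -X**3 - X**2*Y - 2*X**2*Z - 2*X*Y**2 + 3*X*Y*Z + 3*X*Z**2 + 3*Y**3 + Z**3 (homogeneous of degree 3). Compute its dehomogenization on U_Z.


f(x, y) = -x**3 - x**2*y - 2*x**2 - 2*x*y**2 + 3*x*y + 3*x + 3*y**3 + 1

On U_Z we set Z = 1. Each monomial c·X^i·Y^j·Z^k in F becomes c·x^i·y^j·1^k = c·x^i·y^j.
Substituting Z = 1: F(X, Y, 1) = -x**3 - x**2*y - 2*x**2 - 2*x*y**2 + 3*x*y + 3*x + 3*y**3 + 1.
Note: deg(f) ≤ deg(F) = 3; strict inequality happens when F is divisible by Z (lost terms).


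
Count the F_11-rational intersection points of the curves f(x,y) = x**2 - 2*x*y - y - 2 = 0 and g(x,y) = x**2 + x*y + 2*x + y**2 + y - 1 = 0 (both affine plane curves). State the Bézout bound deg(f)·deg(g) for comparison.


Common zeros: {(2, 7)}; count = 1; Bézout bound = 4.

deg(f) = 2, deg(g) = 2, so Bézout bound = 4.
Scan x ∈ F_11. For each x, list the y ∈ F_11 with f(x, y) ≡ 0 and those with g(x, y) ≡ 0 (mod 11); the common zeros in that column are the intersection.
  x = 0: f ≡ 0 at y ∈ {9}; g ≡ 0 at y ∈ {3, 7}; common: ∅.
  x = 1: f ≡ 0 at y ∈ {7}; g ≡ 0 at y ∈ ∅; common: ∅.
  x = 2: f ≡ 0 at y ∈ {7}; g ≡ 0 at y ∈ {1, 7}; common: {7}.
  x = 3: f ≡ 0 at y ∈ {1}; g ≡ 0 at y ∈ {8, 10}; common: ∅.
  x = 4: f ≡ 0 at y ∈ {4}; g ≡ 0 at y ∈ ∅; common: ∅.
  x = 5: f ≡ 0 at y ∈ ∅; g ≡ 0 at y ∈ ∅; common: ∅.
  x = 6: f ≡ 0 at y ∈ {6}; g ≡ 0 at y ∈ {1, 3}; common: ∅.
  x = 7: f ≡ 0 at y ∈ {9}; g ≡ 0 at y ∈ {4, 10}; common: ∅.
  x = 8: f ≡ 0 at y ∈ {3}; g ≡ 0 at y ∈ ∅; common: ∅.
  x = 9: f ≡ 0 at y ∈ {3}; g ≡ 0 at y ∈ {4, 8}; common: ∅.
  x = 10: f ≡ 0 at y ∈ {1}; g ≡ 0 at y ∈ ∅; common: ∅.
Collecting: common zeros = {(2, 7)}, so the count is 1.
Comparison with the Bézout bound: 1 ≤ 4 = deg(f)·deg(g), as expected for curves with no common component (the affine F_11-count falls short of the bound because intersections may lie at infinity, over extension fields, or carry multiplicity).


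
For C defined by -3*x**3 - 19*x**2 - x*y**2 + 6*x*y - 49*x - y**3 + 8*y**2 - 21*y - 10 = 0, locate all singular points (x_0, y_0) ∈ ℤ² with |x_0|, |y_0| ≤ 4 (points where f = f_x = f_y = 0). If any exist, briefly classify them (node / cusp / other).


Singular points: {(-2, 3)}; classification: node.

Compute partial derivatives:
  f_x = -9*x**2 - 38*x - y**2 + 6*y - 49.
  f_y = -2*x*y + 6*x - 3*y**2 + 16*y - 21.
Scan x_0 ∈ {−4, ..., 4}. For each x_0, f_y(x_0, y) is a polynomial in y; find its integer roots y ∈ {−4, ..., 4}, then test f_x and f at those candidates.
  x = -4: f_y(-4, y) = -3*y**2 + 24*y - 45; vanishes at y ∈ {3}. (-4, 3): f_x = -32 ≠ 0.
  x = -3: f_y(-3, y) = -3*y**2 + 22*y - 39; vanishes at y ∈ {3}. (-3, 3): f_x = -7 ≠ 0.
  x = -2: f_y(-2, y) = -3*y**2 + 20*y - 33; vanishes at y ∈ {3}. (-2, 3): f_x = 0, f = 0 — SINGULAR.
  x = -1: f_y(-1, y) = -3*y**2 + 18*y - 27; vanishes at y ∈ {3}. (-1, 3): f_x = -11 ≠ 0.
  x = 0: f_y(0, y) = -3*y**2 + 16*y - 21; vanishes at y ∈ {3}. (0, 3): f_x = -40 ≠ 0.
  x = 1: f_y(1, y) = -3*y**2 + 14*y - 15; vanishes at y ∈ {3}. (1, 3): f_x = -87 ≠ 0.
  x = 2: f_y(2, y) = -3*y**2 + 12*y - 9; vanishes at y ∈ {1, 3}. (2, 1): f_x = -156 ≠ 0; (2, 3): f_x = -152 ≠ 0.
  x = 3: f_y(3, y) = -3*y**2 + 10*y - 3; vanishes at y ∈ {3}. (3, 3): f_x = -235 ≠ 0.
  x = 4: f_y(4, y) = -3*y**2 + 8*y + 3; vanishes at y ∈ {3}. (4, 3): f_x = -336 ≠ 0.
Only singular point on the grid: (-2, 3).
Classify: substitute x = -2 + u, y = 3 + v and expand: f = -3*u**3 - u**2 - u*v**2 - v**3 + v**2.
No constant or linear terms (consistent with a singular point). Quadratic part: -u**2 + v**2. Cubic part: -3*u**3 - u*v**2 - v**3.
The quadratic part v**2 - u**2 = (v − u)(v + u) splits into two distinct linear factors, so there are two distinct tangent lines y − 3 = ±(x − -2) — this is a node (ordinary double point).
Classification: node.


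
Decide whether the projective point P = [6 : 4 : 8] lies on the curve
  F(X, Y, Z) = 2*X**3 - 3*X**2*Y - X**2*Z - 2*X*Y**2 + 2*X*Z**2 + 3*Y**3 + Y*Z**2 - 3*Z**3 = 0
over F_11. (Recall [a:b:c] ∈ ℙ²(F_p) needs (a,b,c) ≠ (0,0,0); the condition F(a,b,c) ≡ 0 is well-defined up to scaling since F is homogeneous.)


F(6,4,8) ≡ 3 (mod 11); P is NOT on the curve.

Evaluate F(6, 4, 8) term-by-term (mod 11).
  2*X**3 ↦ 2·216·1·1 = 432
  -3*X**2*Y ↦ -3·36·4·1 = -432
  -X**2*Z ↦ -1·36·1·8 = -288
  -2*X*Y**2 ↦ -2·6·16·1 = -192
  2*X*Z**2 ↦ 2·6·1·64 = 768
  3*Y**3 ↦ 3·1·64·1 = 192
  Y*Z**2 ↦ 1·1·4·64 = 256
  -3*Z**3 ↦ -3·1·1·512 = -1536
Sum: F(6, 4, 8) = (432) + (-432) + (-288) + (-192) + (768) + (192) + (256) + (-1536) = -800.
Reducing mod 11: -800 ≡ 3 (mod 11).
Since F(a, b, c) ≡ 3 ≠ 0 (mod 11), P does NOT lie on the curve.


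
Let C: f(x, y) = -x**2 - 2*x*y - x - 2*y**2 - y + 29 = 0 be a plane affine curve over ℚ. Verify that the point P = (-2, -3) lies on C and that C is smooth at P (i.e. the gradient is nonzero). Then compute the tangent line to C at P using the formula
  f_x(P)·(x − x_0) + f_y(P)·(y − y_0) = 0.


Tangent line at P: 9*x + 15*y + 63 = 0.

Step 1: f(-2, -3) = 0, so P lies on C.
Step 2: partial derivatives
  f_x(x, y) = -2*x - 2*y - 1, f_y(x, y) = -2*x - 4*y - 1.
  f_x(P) = 9, f_y(P) = 15 (gradient nonzero, so P is smooth).
Step 3: tangent line at P: 9·(x − -2) + 15·(y − -3) = 0.
Expanding: 9*x + 15*y + 63 = 0.


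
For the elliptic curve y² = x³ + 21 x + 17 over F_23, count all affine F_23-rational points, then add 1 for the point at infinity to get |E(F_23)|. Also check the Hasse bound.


Affine points = {(1, 4), (1, 19), (4, 2), (4, 21), (7, 1), (7, 22), (10, 10), (10, 13), (13, 7), (13, 16), (15, 2), (15, 21), (21, 6), (21, 17), (22, 8), (22, 15)}; affine count = 16; |E(F_23)| = 17.

Discriminant check: Δ ∝ 4a³ + 27b² = 4·21³ + 27·17² = 4·9261 + 27·289 ≡ 20 (mod 23). Nonzero ⇒ E is nonsingular.
For each x ∈ F_23, compute rhs = x³ + 21·x + 17 mod 23, then count y ∈ F_23 with y² ≡ rhs.
  x = 0: rhs = 17, matching y values: none (0 points).
  x = 1: rhs = 16, matching y values: 4, 19 (2 points).
  x = 2: rhs = 21, matching y values: none (0 points).
  x = 3: rhs = 15, matching y values: none (0 points).
  x = 4: rhs = 4, matching y values: 2, 21 (2 points).
  x = 5: rhs = 17, matching y values: none (0 points).
  x = 6: rhs = 14, matching y values: none (0 points).
  x = 7: rhs = 1, matching y values: 1, 22 (2 points).
  x = 8: rhs = 7, matching y values: none (0 points).
  x = 9: rhs = 15, matching y values: none (0 points).
  x = 10: rhs = 8, matching y values: 10, 13 (2 points).
  x = 11: rhs = 15, matching y values: none (0 points).
  x = 12: rhs = 19, matching y values: none (0 points).
  x = 13: rhs = 3, matching y values: 7, 16 (2 points).
  x = 14: rhs = 19, matching y values: none (0 points).
  x = 15: rhs = 4, matching y values: 2, 21 (2 points).
  x = 16: rhs = 10, matching y values: none (0 points).
  x = 17: rhs = 20, matching y values: none (0 points).
  x = 18: rhs = 17, matching y values: none (0 points).
  x = 19: rhs = 7, matching y values: none (0 points).
  x = 20: rhs = 19, matching y values: none (0 points).
  x = 21: rhs = 13, matching y values: 6, 17 (2 points).
  x = 22: rhs = 18, matching y values: 8, 15 (2 points).
Total affine count: 16.
Full point count |E(F_23)| = 16 + 1 = 17.
Hasse bound: |17 − (23+1)| = |-7| = 7 ≤ 2√23 ≈ 9.5917 ✓.


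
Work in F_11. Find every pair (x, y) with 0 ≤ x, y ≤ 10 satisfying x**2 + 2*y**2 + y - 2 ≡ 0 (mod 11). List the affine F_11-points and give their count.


Affine F_11-points: {(1, 6), (1, 10), (3, 8), (5, 2), (5, 3), (6, 2), (6, 3), (8, 8), (10, 6), (10, 10)}; count = 10.

For each of the 121 pairs (x, y) ∈ F_11², evaluate f(x, y) mod 11. Record the zeros.
  x = 0: [0↦9, 1↦1, 2↦8, 3↦8, 4↦1, 5↦9, 6↦10, 7↦4, 8↦2, 9↦4, 10↦10]  zeros at y ∈ ∅
  x = 1: [0↦10, 1↦2, 2↦9, 3↦9, 4↦2, 5↦10, 6↦0, 7↦5, 8↦3, 9↦5, 10↦0]  zeros at y ∈ {6, 10}
  x = 2: [0↦2, 1↦5, 2↦1, 3↦1, 4↦5, 5↦2, 6↦3, 7↦8, 8↦6, 9↦8, 10↦3]  zeros at y ∈ ∅
  x = 3: [0↦7, 1↦10, 2↦6, 3↦6, 4↦10, 5↦7, 6↦8, 7↦2, 8↦0, 9↦2, 10↦8]  zeros at y ∈ {8}
  x = 4: [0↦3, 1↦6, 2↦2, 3↦2, 4↦6, 5↦3, 6↦4, 7↦9, 8↦7, 9↦9, 10↦4]  zeros at y ∈ ∅
  x = 5: [0↦1, 1↦4, 2↦0, 3↦0, 4↦4, 5↦1, 6↦2, 7↦7, 8↦5, 9↦7, 10↦2]  zeros at y ∈ {2, 3}
  x = 6: [0↦1, 1↦4, 2↦0, 3↦0, 4↦4, 5↦1, 6↦2, 7↦7, 8↦5, 9↦7, 10↦2]  zeros at y ∈ {2, 3}
  x = 7: [0↦3, 1↦6, 2↦2, 3↦2, 4↦6, 5↦3, 6↦4, 7↦9, 8↦7, 9↦9, 10↦4]  zeros at y ∈ ∅
  x = 8: [0↦7, 1↦10, 2↦6, 3↦6, 4↦10, 5↦7, 6↦8, 7↦2, 8↦0, 9↦2, 10↦8]  zeros at y ∈ {8}
  x = 9: [0↦2, 1↦5, 2↦1, 3↦1, 4↦5, 5↦2, 6↦3, 7↦8, 8↦6, 9↦8, 10↦3]  zeros at y ∈ ∅
  x = 10: [0↦10, 1↦2, 2↦9, 3↦9, 4↦2, 5↦10, 6↦0, 7↦5, 8↦3, 9↦5, 10↦0]  zeros at y ∈ {6, 10}
Collecting zeros: affine points = {(1, 6), (1, 10), (3, 8), (5, 2), (5, 3), (6, 2), (6, 3), (8, 8), (10, 6), (10, 10)}.
Total count |C(F_11)_aff| = 10.


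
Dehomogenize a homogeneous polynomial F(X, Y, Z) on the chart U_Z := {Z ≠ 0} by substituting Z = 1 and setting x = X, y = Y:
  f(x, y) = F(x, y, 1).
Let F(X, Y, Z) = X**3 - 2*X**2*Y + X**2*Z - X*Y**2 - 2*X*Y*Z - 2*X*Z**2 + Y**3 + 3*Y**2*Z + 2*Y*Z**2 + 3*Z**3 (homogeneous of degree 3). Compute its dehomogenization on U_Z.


f(x, y) = x**3 - 2*x**2*y + x**2 - x*y**2 - 2*x*y - 2*x + y**3 + 3*y**2 + 2*y + 3

On U_Z we set Z = 1. Each monomial c·X^i·Y^j·Z^k in F becomes c·x^i·y^j·1^k = c·x^i·y^j.
Substituting Z = 1: F(X, Y, 1) = x**3 - 2*x**2*y + x**2 - x*y**2 - 2*x*y - 2*x + y**3 + 3*y**2 + 2*y + 3.
Note: deg(f) ≤ deg(F) = 3; strict inequality happens when F is divisible by Z (lost terms).


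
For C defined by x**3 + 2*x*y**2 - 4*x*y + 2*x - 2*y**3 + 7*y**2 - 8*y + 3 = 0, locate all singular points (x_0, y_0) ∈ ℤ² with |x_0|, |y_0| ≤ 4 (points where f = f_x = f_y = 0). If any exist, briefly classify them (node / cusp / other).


Singular points: {(0, 1)}; classification: cusp.

Compute partial derivatives:
  f_x = 3*x**2 + 2*y**2 - 4*y + 2.
  f_y = 4*x*y - 4*x - 6*y**2 + 14*y - 8.
Scan x_0 ∈ {−4, ..., 4}. For each x_0, f_y(x_0, y) is a polynomial in y; find its integer roots y ∈ {−4, ..., 4}, then test f_x and f at those candidates.
  x = -4: f_y(-4, y) = -6*y**2 - 2*y + 8; vanishes at y ∈ {1}. (-4, 1): f_x = 48 ≠ 0.
  x = -3: f_y(-3, y) = -6*y**2 + 2*y + 4; vanishes at y ∈ {1}. (-3, 1): f_x = 27 ≠ 0.
  x = -2: f_y(-2, y) = -6*y**2 + 6*y; vanishes at y ∈ {0, 1}. (-2, 0): f_x = 14 ≠ 0; (-2, 1): f_x = 12 ≠ 0.
  x = -1: f_y(-1, y) = -6*y**2 + 10*y - 4; vanishes at y ∈ {1}. (-1, 1): f_x = 3 ≠ 0.
  x = 0: f_y(0, y) = -6*y**2 + 14*y - 8; vanishes at y ∈ {1}. (0, 1): f_x = 0, f = 0 — SINGULAR.
  x = 1: f_y(1, y) = -6*y**2 + 18*y - 12; vanishes at y ∈ {1, 2}. (1, 1): f_x = 3 ≠ 0; (1, 2): f_x = 5 ≠ 0.
  x = 2: f_y(2, y) = -6*y**2 + 22*y - 16; vanishes at y ∈ {1}. (2, 1): f_x = 12 ≠ 0.
  x = 3: f_y(3, y) = -6*y**2 + 26*y - 20; vanishes at y ∈ {1}. (3, 1): f_x = 27 ≠ 0.
  x = 4: f_y(4, y) = -6*y**2 + 30*y - 24; vanishes at y ∈ {1, 4}. (4, 1): f_x = 48 ≠ 0; (4, 4): f_x = 66 ≠ 0.
Only singular point on the grid: (0, 1).
Classify: substitute x = 0 + u, y = 1 + v and expand: f = u**3 + 2*u*v**2 - 2*v**3 + v**2.
No constant or linear terms (consistent with a singular point). Quadratic part: v**2. Cubic part: u**3 + 2*u*v**2 - 2*v**3.
The quadratic part v**2 is a perfect square, so there is a single (double) tangent line v = 0, i.e. y = 1. Restricting the cubic part to that line (v = 0) leaves u**3 ≠ 0, so f is not divisible by v and the branch is v² ≈ -u**3 to lowest order — this is a cusp.
Classification: cusp.


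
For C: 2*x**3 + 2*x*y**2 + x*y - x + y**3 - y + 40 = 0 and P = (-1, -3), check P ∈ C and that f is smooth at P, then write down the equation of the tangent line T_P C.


Tangent line at P: 20*x + 37*y + 131 = 0.

Step 1: f(-1, -3) = 0, so P lies on C.
Step 2: partial derivatives
  f_x(x, y) = 6*x**2 + 2*y**2 + y - 1, f_y(x, y) = 4*x*y + x + 3*y**2 - 1.
  f_x(P) = 20, f_y(P) = 37 (gradient nonzero, so P is smooth).
Step 3: tangent line at P: 20·(x − -1) + 37·(y − -3) = 0.
Expanding: 20*x + 37*y + 131 = 0.


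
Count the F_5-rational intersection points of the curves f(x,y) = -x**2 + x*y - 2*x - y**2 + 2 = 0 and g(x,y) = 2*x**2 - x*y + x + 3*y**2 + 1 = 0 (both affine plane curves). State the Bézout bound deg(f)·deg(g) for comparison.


Common zeros: ∅; count = 0; Bézout bound = 4.

deg(f) = 2, deg(g) = 2, so Bézout bound = 4.
Scan x ∈ F_5. For each x, list the y ∈ F_5 with f(x, y) ≡ 0 and those with g(x, y) ≡ 0 (mod 5); the common zeros in that column are the intersection.
  x = 0: f ≡ 0 at y ∈ ∅; g ≡ 0 at y ∈ ∅; common: ∅.
  x = 1: f ≡ 0 at y ∈ ∅; g ≡ 0 at y ∈ ∅; common: ∅.
  x = 2: f ≡ 0 at y ∈ {1}; g ≡ 0 at y ∈ ∅; common: ∅.
  x = 3: f ≡ 0 at y ∈ ∅; g ≡ 0 at y ∈ {3}; common: ∅.
  x = 4: f ≡ 0 at y ∈ ∅; g ≡ 0 at y ∈ ∅; common: ∅.
Collecting: common zeros = ∅, so the count is 0.
Comparison with the Bézout bound: 0 ≤ 4 = deg(f)·deg(g), as expected for curves with no common component (the affine F_5-count falls short of the bound because intersections may lie at infinity, over extension fields, or carry multiplicity).


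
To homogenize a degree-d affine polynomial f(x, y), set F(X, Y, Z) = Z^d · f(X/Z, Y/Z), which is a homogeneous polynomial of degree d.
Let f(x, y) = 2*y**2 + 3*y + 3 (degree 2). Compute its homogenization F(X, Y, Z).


F(X, Y, Z) = 2*Y**2 + 3*Y*Z + 3*Z**2

deg(f) = 2.
Substitute x = X/Z, y = Y/Z into f, then multiply by Z^2.
  monomial 2·x^0·y^2 ↦ 2·X^0·Y^2·Z^0.
  monomial 3·x^0·y^1 ↦ 3·X^0·Y^1·Z^1.
  monomial 3·x^0·y^0 ↦ 3·X^0·Y^0·Z^2.
Collecting: F(X, Y, Z) = 2*Y**2 + 3*Y*Z + 3*Z**2.


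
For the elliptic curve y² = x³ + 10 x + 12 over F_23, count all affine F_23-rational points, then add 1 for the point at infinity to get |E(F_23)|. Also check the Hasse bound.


Affine points = {(0, 9), (0, 14), (1, 0), (3, 0), (4, 1), (4, 22), (5, 7), (5, 16), (6, 9), (6, 14), (8, 11), (8, 12), (9, 7), (9, 16), (10, 10), (10, 13), (11, 2), (11, 21), (13, 4), (13, 19), (15, 8), (15, 15), (16, 6), (16, 17), (17, 9), (17, 14), (19, 0), (20, 1), (20, 22), (22, 1), (22, 22)}; affine count = 31; |E(F_23)| = 32.

Discriminant check: Δ ∝ 4a³ + 27b² = 4·10³ + 27·12² = 4·1000 + 27·144 ≡ 22 (mod 23). Nonzero ⇒ E is nonsingular.
For each x ∈ F_23, compute rhs = x³ + 10·x + 12 mod 23, then count y ∈ F_23 with y² ≡ rhs.
  x = 0: rhs = 12, matching y values: 9, 14 (2 points).
  x = 1: rhs = 0, matching y values: 0 (1 points).
  x = 2: rhs = 17, matching y values: none (0 points).
  x = 3: rhs = 0, matching y values: 0 (1 points).
  x = 4: rhs = 1, matching y values: 1, 22 (2 points).
  x = 5: rhs = 3, matching y values: 7, 16 (2 points).
  x = 6: rhs = 12, matching y values: 9, 14 (2 points).
  x = 7: rhs = 11, matching y values: none (0 points).
  x = 8: rhs = 6, matching y values: 11, 12 (2 points).
  x = 9: rhs = 3, matching y values: 7, 16 (2 points).
  x = 10: rhs = 8, matching y values: 10, 13 (2 points).
  x = 11: rhs = 4, matching y values: 2, 21 (2 points).
  x = 12: rhs = 20, matching y values: none (0 points).
  x = 13: rhs = 16, matching y values: 4, 19 (2 points).
  x = 14: rhs = 21, matching y values: none (0 points).
  x = 15: rhs = 18, matching y values: 8, 15 (2 points).
  x = 16: rhs = 13, matching y values: 6, 17 (2 points).
  x = 17: rhs = 12, matching y values: 9, 14 (2 points).
  x = 18: rhs = 21, matching y values: none (0 points).
  x = 19: rhs = 0, matching y values: 0 (1 points).
  x = 20: rhs = 1, matching y values: 1, 22 (2 points).
  x = 21: rhs = 7, matching y values: none (0 points).
  x = 22: rhs = 1, matching y values: 1, 22 (2 points).
Total affine count: 31.
Full point count |E(F_23)| = 31 + 1 = 32.
Hasse bound: |32 − (23+1)| = |8| = 8 ≤ 2√23 ≈ 9.5917 ✓.


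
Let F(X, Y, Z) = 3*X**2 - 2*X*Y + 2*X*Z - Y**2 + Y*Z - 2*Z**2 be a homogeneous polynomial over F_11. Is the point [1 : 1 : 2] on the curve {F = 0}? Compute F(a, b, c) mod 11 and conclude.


F(1,1,2) ≡ 9 (mod 11); P is NOT on the curve.

Evaluate F(1, 1, 2) term-by-term (mod 11).
  3*X**2 ↦ 3·1·1·1 = 3
  -2*X*Y ↦ -2·1·1·1 = -2
  2*X*Z ↦ 2·1·1·2 = 4
  -Y**2 ↦ -1·1·1·1 = -1
  Y*Z ↦ 1·1·1·2 = 2
  -2*Z**2 ↦ -2·1·1·4 = -8
Sum: F(1, 1, 2) = (3) + (-2) + (4) + (-1) + (2) + (-8) = -2.
Reducing mod 11: -2 ≡ 9 (mod 11).
Since F(a, b, c) ≡ 9 ≠ 0 (mod 11), P does NOT lie on the curve.


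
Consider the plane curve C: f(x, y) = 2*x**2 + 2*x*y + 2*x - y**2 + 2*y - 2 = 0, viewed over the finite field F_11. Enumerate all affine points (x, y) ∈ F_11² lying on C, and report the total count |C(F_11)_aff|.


Affine F_11-points: {(3, 0), (3, 8), (7, 0), (7, 5), (8, 3), (8, 4), (9, 4), (9, 5), (10, 3), (10, 8)}; count = 10.

For each of the 121 pairs (x, y) ∈ F_11², evaluate f(x, y) mod 11. Record the zeros.
  x = 0: [0↦9, 1↦10, 2↦9, 3↦6, 4↦1, 5↦5, 6↦7, 7↦7, 8↦5, 9↦1, 10↦6]  zeros at y ∈ ∅
  x = 1: [0↦2, 1↦5, 2↦6, 3↦5, 4↦2, 5↦8, 6↦1, 7↦3, 8↦3, 9↦1, 10↦8]  zeros at y ∈ ∅
  x = 2: [0↦10, 1↦4, 2↦7, 3↦8, 4↦7, 5↦4, 6↦10, 7↦3, 8↦5, 9↦5, 10↦3]  zeros at y ∈ ∅
  x = 3: [0↦0, 1↦7, 2↦1, 3↦4, 4↦5, 5↦4, 6↦1, 7↦7, 8↦0, 9↦2, 10↦2]  zeros at y ∈ {0, 8}
  x = 4: [0↦5, 1↦3, 2↦10, 3↦4, 4↦7, 5↦8, 6↦7, 7↦4, 8↦10, 9↦3, 10↦5]  zeros at y ∈ ∅
  x = 5: [0↦3, 1↦3, 2↦1, 3↦8, 4↦2, 5↦5, 6↦6, 7↦5, 8↦2, 9↦8, 10↦1]  zeros at y ∈ ∅
  x = 6: [0↦5, 1↦7, 2↦7, 3↦5, 4↦1, 5↦6, 6↦9, 7↦10, 8↦9, 9↦6, 10↦1]  zeros at y ∈ ∅
  x = 7: [0↦0, 1↦4, 2↦6, 3↦6, 4↦4, 5↦0, 6↦5, 7↦8, 8↦9, 9↦8, 10↦5]  zeros at y ∈ {0, 5}
  x = 8: [0↦10, 1↦5, 2↦9, 3↦0, 4↦0, 5↦9, 6↦5, 7↦10, 8↦2, 9↦3, 10↦2]  zeros at y ∈ {3, 4}
  x = 9: [0↦2, 1↦10, 2↦5, 3↦9, 4↦0, 5↦0, 6↦9, 7↦5, 8↦10, 9↦2, 10↦3]  zeros at y ∈ {4, 5}
  x = 10: [0↦9, 1↦8, 2↦5, 3↦0, 4↦4, 5↦6, 6↦6, 7↦4, 8↦0, 9↦5, 10↦8]  zeros at y ∈ {3, 8}
Collecting zeros: affine points = {(3, 0), (3, 8), (7, 0), (7, 5), (8, 3), (8, 4), (9, 4), (9, 5), (10, 3), (10, 8)}.
Total count |C(F_11)_aff| = 10.


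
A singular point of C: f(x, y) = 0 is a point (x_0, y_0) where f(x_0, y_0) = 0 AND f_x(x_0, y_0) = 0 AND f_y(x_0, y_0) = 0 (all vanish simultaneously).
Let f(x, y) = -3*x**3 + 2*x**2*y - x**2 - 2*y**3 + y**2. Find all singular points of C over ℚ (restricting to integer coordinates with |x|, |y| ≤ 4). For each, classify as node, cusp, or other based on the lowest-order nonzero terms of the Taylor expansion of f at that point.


Singular points: {(0, 0)}; classification: node.

Compute partial derivatives:
  f_x = -9*x**2 + 4*x*y - 2*x.
  f_y = 2*x**2 - 6*y**2 + 2*y.
Scan x_0 ∈ {−4, ..., 4}. For each x_0, f_y(x_0, y) is a polynomial in y; find its integer roots y ∈ {−4, ..., 4}, then test f_x and f at those candidates.
  x = -4: f_y(-4, y) = -6*y**2 + 2*y + 32; no integer root y with |y| ≤ 4.
  x = -3: f_y(-3, y) = -6*y**2 + 2*y + 18; no integer root y with |y| ≤ 4.
  x = -2: f_y(-2, y) = -6*y**2 + 2*y + 8; vanishes at y ∈ {-1}. (-2, -1): f_x = -24 ≠ 0.
  x = -1: f_y(-1, y) = -6*y**2 + 2*y + 2; no integer root y with |y| ≤ 4.
  x = 0: f_y(0, y) = -6*y**2 + 2*y; vanishes at y ∈ {0}. (0, 0): f_x = 0, f = 0 — SINGULAR.
  x = 1: f_y(1, y) = -6*y**2 + 2*y + 2; no integer root y with |y| ≤ 4.
  x = 2: f_y(2, y) = -6*y**2 + 2*y + 8; vanishes at y ∈ {-1}. (2, -1): f_x = -48 ≠ 0.
  x = 3: f_y(3, y) = -6*y**2 + 2*y + 18; no integer root y with |y| ≤ 4.
  x = 4: f_y(4, y) = -6*y**2 + 2*y + 32; no integer root y with |y| ≤ 4.
Only singular point on the grid: (0, 0).
Classify: substitute x = 0 + u, y = 0 + v and expand: f = -3*u**3 + 2*u**2*v - u**2 - 2*v**3 + v**2.
No constant or linear terms (consistent with a singular point). Quadratic part: -u**2 + v**2. Cubic part: -3*u**3 + 2*u**2*v - 2*v**3.
The quadratic part v**2 - u**2 = (v − u)(v + u) splits into two distinct linear factors, so there are two distinct tangent lines y − 0 = ±(x − 0) — this is a node (ordinary double point).
Classification: node.
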